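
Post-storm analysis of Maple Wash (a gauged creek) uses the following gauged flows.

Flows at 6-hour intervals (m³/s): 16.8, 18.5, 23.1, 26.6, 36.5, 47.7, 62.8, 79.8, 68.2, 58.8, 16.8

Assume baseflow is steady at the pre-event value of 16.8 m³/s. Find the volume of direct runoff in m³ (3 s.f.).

V ≈ 5.85 × 10^6 m³

Direct-runoff ordinates (Q − Q_b): 0.0, 1.7, 6.3, 9.8, 19.7, 30.9, 46.0, 63.0, 51.4, 42.0, 0.0 m³/s.
ΣQ_DR = 270.8 m³/s.
With Δt = 6 h = 21600 s, V = ΣQ_DR · Δt = 270.8 × 21600 = 5.85 × 10^6 m³.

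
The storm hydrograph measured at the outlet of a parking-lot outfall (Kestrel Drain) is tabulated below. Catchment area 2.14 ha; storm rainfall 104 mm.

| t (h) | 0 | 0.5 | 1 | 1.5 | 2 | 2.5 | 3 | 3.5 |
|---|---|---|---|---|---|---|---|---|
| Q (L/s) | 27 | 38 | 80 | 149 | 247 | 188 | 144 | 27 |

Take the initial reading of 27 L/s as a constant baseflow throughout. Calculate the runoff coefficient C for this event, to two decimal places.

ΣQ_DR = 684.0 L/s; V = ΣQ_DR·Δt = 1.231 × 10^6 L.
Runoff depth d = V / A = 57.53 mm.
C = d / P = 57.53 / 104 = 0.55.

C ≈ 0.55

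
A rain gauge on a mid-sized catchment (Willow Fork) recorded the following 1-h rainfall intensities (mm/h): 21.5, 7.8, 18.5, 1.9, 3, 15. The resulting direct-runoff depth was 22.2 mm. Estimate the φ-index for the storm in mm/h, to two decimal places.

φ ≈ 10.93 mm/h

Only the 3 blocks with intensity above φ contribute runoff: 21.5, 18.5, 15 mm/h.
Σ(I−φ)·Δt = d  ⇒  (21.5+18.5+15 − 3φ)·1 = 22.2
φ = (55.00 − 22.2/1) / 3 = 10.93 mm/h.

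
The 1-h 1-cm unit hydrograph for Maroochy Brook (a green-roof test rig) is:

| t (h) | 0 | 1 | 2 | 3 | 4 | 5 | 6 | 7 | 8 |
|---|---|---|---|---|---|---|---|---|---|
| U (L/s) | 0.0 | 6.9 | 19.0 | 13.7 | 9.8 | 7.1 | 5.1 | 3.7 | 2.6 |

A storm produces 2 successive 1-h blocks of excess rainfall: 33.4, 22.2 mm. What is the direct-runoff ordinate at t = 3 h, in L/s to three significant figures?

Q ≈ 87.9 L/s

By discrete convolution, Q_j = Σ (P_i / 10 mm) · U_{j−i}.
At t = 3 h (j=3): Q = (33.4/10)·13.7 + (22.2/10)·19.0 = 87.9 L/s.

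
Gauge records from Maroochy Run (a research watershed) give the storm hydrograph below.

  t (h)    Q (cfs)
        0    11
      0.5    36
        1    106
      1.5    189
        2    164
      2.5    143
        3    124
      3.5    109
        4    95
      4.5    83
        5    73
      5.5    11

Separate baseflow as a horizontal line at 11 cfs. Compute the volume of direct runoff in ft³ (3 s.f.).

Direct-runoff ordinates (Q − Q_b): 0.0, 25.0, 95.0, 178.0, 153.0, 132.0, 113.0, 98.0, 84.0, 72.0, 62.0, 0.0 cfs.
ΣQ_DR = 1012 cfs.
With Δt = 0.5 h = 1800 s, V = ΣQ_DR · Δt = 1012 × 1800 = 1.82 × 10^6 ft³.

V ≈ 1.82 × 10^6 ft³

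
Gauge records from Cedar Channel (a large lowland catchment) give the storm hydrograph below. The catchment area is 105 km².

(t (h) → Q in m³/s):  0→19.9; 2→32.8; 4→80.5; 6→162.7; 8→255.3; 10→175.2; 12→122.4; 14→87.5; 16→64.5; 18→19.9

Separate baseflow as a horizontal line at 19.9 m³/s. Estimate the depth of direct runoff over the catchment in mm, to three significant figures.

d ≈ 56.3 mm

Direct runoff: 0.0, 12.9, 60.6, 142.8, 235.4, 155.3, 102.5, 67.6, 44.6, 0.0 m³/s; ΣQ_DR = 821.7 m³/s.
V = ΣQ_DR · Δt = 821.7 × 7200 s = 5.916 × 10^6 m³.
Over A = 105 km², depth = V / A = 56.3 mm.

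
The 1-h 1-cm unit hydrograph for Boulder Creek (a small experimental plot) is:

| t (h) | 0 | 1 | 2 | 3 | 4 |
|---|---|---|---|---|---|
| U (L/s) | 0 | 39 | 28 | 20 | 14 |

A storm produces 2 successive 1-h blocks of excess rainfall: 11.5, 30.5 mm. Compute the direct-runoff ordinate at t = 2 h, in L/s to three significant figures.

Q ≈ 151 L/s

By discrete convolution, Q_j = Σ (P_i / 10 mm) · U_{j−i}.
At t = 2 h (j=2): Q = (11.5/10)·28 + (30.5/10)·39 = 151 L/s.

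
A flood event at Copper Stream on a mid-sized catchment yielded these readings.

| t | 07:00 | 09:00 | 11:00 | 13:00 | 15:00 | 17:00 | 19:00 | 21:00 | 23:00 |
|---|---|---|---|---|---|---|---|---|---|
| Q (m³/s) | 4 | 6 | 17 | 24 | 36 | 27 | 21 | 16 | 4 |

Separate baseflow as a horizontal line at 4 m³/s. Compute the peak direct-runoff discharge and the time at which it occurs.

Q_p = 32.0 m³/s at t = 15:00

Subtracting baseflow gives direct-runoff ordinates: 0.0, 2.0, 13.0, 20.0, 32.0, 23.0, 17.0, 12.0, 0.0 m³/s.
The maximum is 32.0 m³/s, occurring at the reading for t = 15:00.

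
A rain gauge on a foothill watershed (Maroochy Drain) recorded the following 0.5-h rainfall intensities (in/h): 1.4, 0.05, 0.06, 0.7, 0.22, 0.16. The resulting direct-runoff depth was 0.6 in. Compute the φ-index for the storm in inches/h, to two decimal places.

Only the 2 blocks with intensity above φ contribute runoff: 1.4, 0.7 in/h.
Σ(I−φ)·Δt = d  ⇒  (1.4+0.7 − 2φ)·0.5 = 0.6
φ = (2.100 − 0.6/0.5) / 2 = 0.45 in/h.

φ ≈ 0.45 in/h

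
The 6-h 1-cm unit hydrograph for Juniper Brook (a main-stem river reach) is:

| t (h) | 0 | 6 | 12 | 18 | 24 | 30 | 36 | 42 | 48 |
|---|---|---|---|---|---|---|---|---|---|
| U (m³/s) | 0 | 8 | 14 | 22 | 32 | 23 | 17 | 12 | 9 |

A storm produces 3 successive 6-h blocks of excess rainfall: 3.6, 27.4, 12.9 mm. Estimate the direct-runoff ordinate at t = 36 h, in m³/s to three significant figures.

By discrete convolution, Q_j = Σ (P_i / 10 mm) · U_{j−i}.
At t = 36 h (j=6): Q = (3.6/10)·17 + (27.4/10)·23 + (12.9/10)·32 = 110 m³/s.

Q ≈ 110 m³/s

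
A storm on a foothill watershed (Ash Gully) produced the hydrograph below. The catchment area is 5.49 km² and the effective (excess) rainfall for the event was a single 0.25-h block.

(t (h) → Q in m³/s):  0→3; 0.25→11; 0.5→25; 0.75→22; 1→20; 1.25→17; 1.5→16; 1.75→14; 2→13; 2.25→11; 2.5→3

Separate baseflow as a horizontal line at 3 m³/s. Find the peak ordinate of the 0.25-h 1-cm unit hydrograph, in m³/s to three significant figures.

U_p ≈ 11.0 m³/s

Direct runoff: 0.0, 8.0, 22.0, 19.0, 17.0, 14.0, 13.0, 11.0, 10.0, 8.0, 0.0 m³/s; ΣQ_DR = 122.0 m³/s, peak = 22.0 m³/s.
Runoff depth d = ΣQ_DR·Δt / A = 122.0 × 900 / (5.49 km²) = 20.00 mm.
The 1-cm UH is the DRH scaled by (10 mm)/d, so U_p = 22.0 × 10/20.00 = 11.0 m³/s.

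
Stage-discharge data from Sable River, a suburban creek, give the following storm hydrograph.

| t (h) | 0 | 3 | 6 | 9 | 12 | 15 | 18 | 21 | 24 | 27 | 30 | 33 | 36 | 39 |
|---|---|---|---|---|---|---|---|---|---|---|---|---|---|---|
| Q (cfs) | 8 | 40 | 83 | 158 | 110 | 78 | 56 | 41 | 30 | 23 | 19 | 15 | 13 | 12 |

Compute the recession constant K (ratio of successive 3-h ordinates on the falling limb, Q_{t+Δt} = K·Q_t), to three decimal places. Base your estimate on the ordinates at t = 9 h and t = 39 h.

Using the recession-limb readings at t = 9 h and t = 39 h: Q falls from 158 to 12 cfs over 10 intervals.
K = (Q₂/Q₁)^(1/10) = (12/158)^(1/10) = 0.773.

K ≈ 0.773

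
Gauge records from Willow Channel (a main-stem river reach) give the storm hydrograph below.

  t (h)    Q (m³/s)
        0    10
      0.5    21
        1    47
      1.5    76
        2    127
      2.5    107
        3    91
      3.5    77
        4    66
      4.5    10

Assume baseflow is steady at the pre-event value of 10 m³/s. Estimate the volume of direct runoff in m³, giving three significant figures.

V ≈ 9.58 × 10^5 m³

Direct-runoff ordinates (Q − Q_b): 0.0, 11.0, 37.0, 66.0, 117.0, 97.0, 81.0, 67.0, 56.0, 0.0 m³/s.
ΣQ_DR = 532.0 m³/s.
With Δt = 0.5 h = 1800 s, V = ΣQ_DR · Δt = 532.0 × 1800 = 9.58 × 10^5 m³.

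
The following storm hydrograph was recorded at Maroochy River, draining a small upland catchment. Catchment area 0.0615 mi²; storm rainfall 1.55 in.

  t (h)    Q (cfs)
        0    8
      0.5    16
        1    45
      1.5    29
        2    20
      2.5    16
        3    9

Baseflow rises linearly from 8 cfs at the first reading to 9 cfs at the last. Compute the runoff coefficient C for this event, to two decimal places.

ΣQ_DR = 83.50 cfs; V = ΣQ_DR·Δt = 1.503 × 10^5 ft³.
Runoff depth d = V / A = 1.052 in.
C = d / P = 1.052 / 1.55 = 0.68.

C ≈ 0.68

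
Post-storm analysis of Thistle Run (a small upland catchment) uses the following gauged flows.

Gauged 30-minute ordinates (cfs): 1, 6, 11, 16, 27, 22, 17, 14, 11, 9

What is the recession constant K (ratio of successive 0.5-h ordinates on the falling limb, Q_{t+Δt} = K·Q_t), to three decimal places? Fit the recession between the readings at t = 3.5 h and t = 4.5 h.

Using the recession-limb readings at t = 3.5 h and t = 4.5 h: Q falls from 14 to 9 cfs over 2 intervals.
K = (Q₂/Q₁)^(1/2) = (9/14)^(1/2) = 0.802.

K ≈ 0.802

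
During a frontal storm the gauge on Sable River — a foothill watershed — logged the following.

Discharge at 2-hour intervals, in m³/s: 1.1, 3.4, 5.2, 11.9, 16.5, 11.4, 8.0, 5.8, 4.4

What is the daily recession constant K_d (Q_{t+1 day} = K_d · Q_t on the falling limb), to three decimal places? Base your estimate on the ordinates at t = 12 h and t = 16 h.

K_d ≈ 0.028

Between t = 12 h and t = 16 h the flow falls from 8.0 to 4.4 m³/s over 2×2 h = 4 h.
Per-interval ratio K = (4.4/8.0)^(1/2) = 0.7416; K_d = K^(24/2) = 0.028.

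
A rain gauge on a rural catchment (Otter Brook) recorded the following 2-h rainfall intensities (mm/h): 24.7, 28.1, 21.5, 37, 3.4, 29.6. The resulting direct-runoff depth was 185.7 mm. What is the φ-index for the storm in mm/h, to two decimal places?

Only the 5 blocks with intensity above φ contribute runoff: 24.7, 28.1, 21.5, 37, 29.6 mm/h.
Σ(I−φ)·Δt = d  ⇒  (24.7+28.1+21.5+37+29.6 − 5φ)·2 = 185.7
φ = (140.9 − 185.7/2) / 5 = 9.61 mm/h.

φ ≈ 9.61 mm/h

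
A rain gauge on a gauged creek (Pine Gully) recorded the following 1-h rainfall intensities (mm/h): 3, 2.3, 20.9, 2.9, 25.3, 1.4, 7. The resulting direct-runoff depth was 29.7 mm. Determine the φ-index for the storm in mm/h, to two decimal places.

Only the 2 blocks with intensity above φ contribute runoff: 20.9, 25.3 mm/h.
Σ(I−φ)·Δt = d  ⇒  (20.9+25.3 − 2φ)·1 = 29.7
φ = (46.20 − 29.7/1) / 2 = 8.25 mm/h.

φ ≈ 8.25 mm/h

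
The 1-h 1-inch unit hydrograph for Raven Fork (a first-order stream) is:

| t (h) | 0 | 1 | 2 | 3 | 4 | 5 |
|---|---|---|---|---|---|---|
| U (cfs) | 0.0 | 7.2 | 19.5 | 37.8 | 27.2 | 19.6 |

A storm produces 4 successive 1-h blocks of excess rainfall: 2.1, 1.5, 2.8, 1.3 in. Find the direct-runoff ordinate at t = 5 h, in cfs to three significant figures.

Q ≈ 213 cfs

By discrete convolution, Q_j = Σ (P_i / 1 in) · U_{j−i}.
At t = 5 h (j=5): Q = (2.1/1)·19.6 + (1.5/1)·27.2 + (2.8/1)·37.8 + (1.3/1)·19.5 = 213 cfs.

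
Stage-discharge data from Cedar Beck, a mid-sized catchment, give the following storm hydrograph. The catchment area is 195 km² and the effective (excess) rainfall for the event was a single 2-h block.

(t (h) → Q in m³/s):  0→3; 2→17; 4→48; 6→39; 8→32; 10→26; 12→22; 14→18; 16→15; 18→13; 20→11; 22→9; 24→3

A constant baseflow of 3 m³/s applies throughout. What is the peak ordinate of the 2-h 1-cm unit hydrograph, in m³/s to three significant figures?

Direct runoff: 0.0, 14.0, 45.0, 36.0, 29.0, 23.0, 19.0, 15.0, 12.0, 10.0, 8.0, 6.0, 0.0 m³/s; ΣQ_DR = 217.0 m³/s, peak = 45.0 m³/s.
Runoff depth d = ΣQ_DR·Δt / A = 217.0 × 7200 / (195 km²) = 8.012 mm.
The 1-cm UH is the DRH scaled by (10 mm)/d, so U_p = 45.0 × 10/8.012 = 56.2 m³/s.

U_p ≈ 56.2 m³/s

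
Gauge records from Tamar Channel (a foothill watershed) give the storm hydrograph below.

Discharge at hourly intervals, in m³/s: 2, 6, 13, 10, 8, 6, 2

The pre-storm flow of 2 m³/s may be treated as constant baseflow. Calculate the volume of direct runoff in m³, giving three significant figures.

V ≈ 1.19 × 10^5 m³

Direct-runoff ordinates (Q − Q_b): 0.0, 4.0, 11.0, 8.0, 6.0, 4.0, 0.0 m³/s.
ΣQ_DR = 33.00 m³/s.
With Δt = 1 h = 3600 s, V = ΣQ_DR · Δt = 33.00 × 3600 = 1.19 × 10^5 m³.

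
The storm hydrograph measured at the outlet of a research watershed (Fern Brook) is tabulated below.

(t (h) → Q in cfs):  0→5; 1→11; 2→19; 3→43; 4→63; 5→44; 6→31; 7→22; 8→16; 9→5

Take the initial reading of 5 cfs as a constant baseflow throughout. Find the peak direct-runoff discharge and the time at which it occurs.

Q_p = 58.0 cfs at t = 4 h

Subtracting baseflow gives direct-runoff ordinates: 0.0, 6.0, 14.0, 38.0, 58.0, 39.0, 26.0, 17.0, 11.0, 0.0 cfs.
The maximum is 58.0 cfs, occurring at the reading for t = 4 h.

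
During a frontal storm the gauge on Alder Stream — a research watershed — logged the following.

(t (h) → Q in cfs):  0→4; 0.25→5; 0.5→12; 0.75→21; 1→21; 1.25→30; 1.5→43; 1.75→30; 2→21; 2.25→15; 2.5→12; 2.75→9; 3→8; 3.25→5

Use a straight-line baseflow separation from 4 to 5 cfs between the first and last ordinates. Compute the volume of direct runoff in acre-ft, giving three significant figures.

Direct-runoff ordinates (Q − Q_b): 0.00, 0.92, 7.85, 16.77, 16.69, 25.62, 38.54, 25.46, 16.38, 10.31, 7.23, 4.15, 3.08, 0.00 cfs.
ΣQ_DR = 173.0 cfs.
With Δt = 0.25 h = 900 s, V = ΣQ_DR · Δt = 173.0 × 900 = 1.56 × 10^5 ft³ = 3.57 acre-ft.

V ≈ 3.57 acre-ft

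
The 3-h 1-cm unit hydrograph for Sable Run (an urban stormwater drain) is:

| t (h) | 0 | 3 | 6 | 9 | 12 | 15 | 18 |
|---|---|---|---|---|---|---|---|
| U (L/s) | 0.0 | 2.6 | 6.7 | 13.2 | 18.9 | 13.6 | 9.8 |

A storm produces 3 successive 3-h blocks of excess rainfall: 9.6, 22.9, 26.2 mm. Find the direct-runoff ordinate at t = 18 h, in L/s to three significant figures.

By discrete convolution, Q_j = Σ (P_i / 10 mm) · U_{j−i}.
At t = 18 h (j=6): Q = (9.6/10)·9.8 + (22.9/10)·13.6 + (26.2/10)·18.9 = 90.1 L/s.

Q ≈ 90.1 L/s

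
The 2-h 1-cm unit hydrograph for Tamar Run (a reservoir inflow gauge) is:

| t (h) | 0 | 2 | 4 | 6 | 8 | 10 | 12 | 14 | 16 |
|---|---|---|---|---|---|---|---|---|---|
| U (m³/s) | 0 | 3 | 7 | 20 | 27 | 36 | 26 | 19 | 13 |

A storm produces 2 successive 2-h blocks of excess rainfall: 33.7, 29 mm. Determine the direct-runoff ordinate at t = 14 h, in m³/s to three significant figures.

Q ≈ 139 m³/s

By discrete convolution, Q_j = Σ (P_i / 10 mm) · U_{j−i}.
At t = 14 h (j=7): Q = (33.7/10)·19 + (29/10)·26 = 139 m³/s.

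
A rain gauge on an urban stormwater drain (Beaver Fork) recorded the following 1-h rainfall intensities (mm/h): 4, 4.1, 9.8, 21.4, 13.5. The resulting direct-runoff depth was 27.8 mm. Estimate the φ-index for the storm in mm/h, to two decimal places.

Only the 3 blocks with intensity above φ contribute runoff: 9.8, 21.4, 13.5 mm/h.
Σ(I−φ)·Δt = d  ⇒  (9.8+21.4+13.5 − 3φ)·1 = 27.8
φ = (44.70 − 27.8/1) / 3 = 5.63 mm/h.

φ ≈ 5.63 mm/h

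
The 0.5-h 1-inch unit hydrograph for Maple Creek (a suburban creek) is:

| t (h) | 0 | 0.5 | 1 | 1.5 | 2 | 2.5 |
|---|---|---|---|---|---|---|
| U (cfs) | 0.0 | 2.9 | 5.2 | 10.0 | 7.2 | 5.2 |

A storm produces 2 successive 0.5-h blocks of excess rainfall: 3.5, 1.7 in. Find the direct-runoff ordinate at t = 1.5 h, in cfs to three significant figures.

Q ≈ 43.8 cfs

By discrete convolution, Q_j = Σ (P_i / 1 in) · U_{j−i}.
At t = 1.5 h (j=3): Q = (3.5/1)·10.0 + (1.7/1)·5.2 = 43.8 cfs.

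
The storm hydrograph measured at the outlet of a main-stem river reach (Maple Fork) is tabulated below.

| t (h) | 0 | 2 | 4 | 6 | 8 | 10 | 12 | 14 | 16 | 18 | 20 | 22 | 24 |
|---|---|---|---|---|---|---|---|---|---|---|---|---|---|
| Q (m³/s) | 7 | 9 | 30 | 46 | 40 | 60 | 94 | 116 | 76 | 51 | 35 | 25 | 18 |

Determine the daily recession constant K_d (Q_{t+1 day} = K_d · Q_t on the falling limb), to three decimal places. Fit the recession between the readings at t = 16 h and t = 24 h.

Between t = 16 h and t = 24 h the flow falls from 76 to 18 m³/s over 4×2 h = 8 h.
Per-interval ratio K = (18/76)^(1/4) = 0.6976; K_d = K^(24/2) = 0.013.

K_d ≈ 0.013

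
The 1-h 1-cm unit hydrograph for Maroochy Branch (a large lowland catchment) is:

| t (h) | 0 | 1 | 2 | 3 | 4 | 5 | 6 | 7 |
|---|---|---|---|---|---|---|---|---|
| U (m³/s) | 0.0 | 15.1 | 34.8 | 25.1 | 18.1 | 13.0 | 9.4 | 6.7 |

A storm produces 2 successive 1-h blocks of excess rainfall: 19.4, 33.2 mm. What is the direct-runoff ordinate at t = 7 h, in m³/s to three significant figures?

Q ≈ 44.2 m³/s

By discrete convolution, Q_j = Σ (P_i / 10 mm) · U_{j−i}.
At t = 7 h (j=7): Q = (19.4/10)·6.7 + (33.2/10)·9.4 = 44.2 m³/s.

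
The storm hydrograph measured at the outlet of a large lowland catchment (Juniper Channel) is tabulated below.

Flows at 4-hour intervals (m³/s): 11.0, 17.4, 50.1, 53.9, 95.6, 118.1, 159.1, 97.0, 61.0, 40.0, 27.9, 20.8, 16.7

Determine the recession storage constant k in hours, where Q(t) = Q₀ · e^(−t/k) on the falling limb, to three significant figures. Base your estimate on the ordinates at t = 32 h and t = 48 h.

k ≈ 12.4 h

On the falling limb, Q drops from 61.0 to 16.7 m³/s between t = 32 h and t = 48 h (Δt = 16 h).
k = −Δt / ln(Q₂/Q₁) = −16 / ln(16.7/61.0) = 12.4 h.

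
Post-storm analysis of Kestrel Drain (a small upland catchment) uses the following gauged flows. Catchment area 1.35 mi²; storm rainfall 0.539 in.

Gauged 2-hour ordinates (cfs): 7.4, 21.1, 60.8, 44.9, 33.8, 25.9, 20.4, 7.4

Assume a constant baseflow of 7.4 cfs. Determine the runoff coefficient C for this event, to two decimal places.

C ≈ 0.69

ΣQ_DR = 162.5 cfs; V = ΣQ_DR·Δt = 1.170 × 10^6 ft³.
Runoff depth d = V / A = 0.3730 in.
C = d / P = 0.3730 / 0.539 = 0.69.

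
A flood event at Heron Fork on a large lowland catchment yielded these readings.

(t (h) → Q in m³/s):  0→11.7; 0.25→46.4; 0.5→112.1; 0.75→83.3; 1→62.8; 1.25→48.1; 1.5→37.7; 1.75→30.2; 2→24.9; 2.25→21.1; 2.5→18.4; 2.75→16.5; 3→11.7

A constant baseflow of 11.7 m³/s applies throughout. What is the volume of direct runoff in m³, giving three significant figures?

V ≈ 3.36 × 10^5 m³

Direct-runoff ordinates (Q − Q_b): 0.0, 34.7, 100.4, 71.6, 51.1, 36.4, 26.0, 18.5, 13.2, 9.4, 6.7, 4.8, 0.0 m³/s.
ΣQ_DR = 372.8 m³/s.
With Δt = 0.25 h = 900 s, V = ΣQ_DR · Δt = 372.8 × 900 = 3.36 × 10^5 m³.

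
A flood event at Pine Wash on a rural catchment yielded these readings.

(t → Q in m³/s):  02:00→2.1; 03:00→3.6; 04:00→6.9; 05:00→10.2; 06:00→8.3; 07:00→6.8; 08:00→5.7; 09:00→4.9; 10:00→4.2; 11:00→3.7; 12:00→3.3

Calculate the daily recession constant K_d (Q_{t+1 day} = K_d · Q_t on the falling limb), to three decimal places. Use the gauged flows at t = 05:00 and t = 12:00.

Between t = 05:00 and t = 12:00 the flow falls from 10.2 to 3.3 m³/s over 7×1 h = 7 h.
Per-interval ratio K = (3.3/10.2)^(1/7) = 0.8511; K_d = K^(24/1) = 0.021.

K_d ≈ 0.021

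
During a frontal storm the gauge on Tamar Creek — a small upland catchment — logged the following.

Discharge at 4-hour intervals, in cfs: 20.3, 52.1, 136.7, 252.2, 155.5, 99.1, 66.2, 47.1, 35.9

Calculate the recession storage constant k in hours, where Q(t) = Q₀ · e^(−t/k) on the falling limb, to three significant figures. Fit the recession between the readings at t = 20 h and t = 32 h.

k ≈ 11.8 h

On the falling limb, Q drops from 99.1 to 35.9 cfs between t = 20 h and t = 32 h (Δt = 12 h).
k = −Δt / ln(Q₂/Q₁) = −12 / ln(35.9/99.1) = 11.8 h.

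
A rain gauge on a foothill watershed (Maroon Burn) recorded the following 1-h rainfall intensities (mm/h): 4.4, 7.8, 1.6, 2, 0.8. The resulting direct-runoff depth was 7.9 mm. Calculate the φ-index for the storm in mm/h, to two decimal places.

φ ≈ 2.15 mm/h

Only the 2 blocks with intensity above φ contribute runoff: 4.4, 7.8 mm/h.
Σ(I−φ)·Δt = d  ⇒  (4.4+7.8 − 2φ)·1 = 7.9
φ = (12.20 − 7.9/1) / 2 = 2.15 mm/h.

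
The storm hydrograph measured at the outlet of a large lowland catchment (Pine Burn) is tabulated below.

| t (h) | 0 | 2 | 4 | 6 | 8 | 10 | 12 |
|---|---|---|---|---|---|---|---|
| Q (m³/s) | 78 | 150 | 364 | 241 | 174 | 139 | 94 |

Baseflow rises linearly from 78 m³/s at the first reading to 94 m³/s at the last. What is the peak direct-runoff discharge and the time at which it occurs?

Q_p = 280.67 m³/s at t = 4 h

Subtracting baseflow gives direct-runoff ordinates: 0.00, 69.33, 280.67, 155.00, 85.33, 47.67, 0.00 m³/s.
The maximum is 280.67 m³/s, occurring at the reading for t = 4 h.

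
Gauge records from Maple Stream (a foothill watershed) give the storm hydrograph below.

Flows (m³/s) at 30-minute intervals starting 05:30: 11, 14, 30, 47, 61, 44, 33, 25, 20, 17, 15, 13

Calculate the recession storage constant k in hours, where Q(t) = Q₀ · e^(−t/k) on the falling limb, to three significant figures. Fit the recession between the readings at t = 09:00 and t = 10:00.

k ≈ 2.59 h

On the falling limb, Q drops from 25 to 17 m³/s between t = 09:00 and t = 10:00 (Δt = 1 h).
k = −Δt / ln(Q₂/Q₁) = −1 / ln(17/25) = 2.59 h.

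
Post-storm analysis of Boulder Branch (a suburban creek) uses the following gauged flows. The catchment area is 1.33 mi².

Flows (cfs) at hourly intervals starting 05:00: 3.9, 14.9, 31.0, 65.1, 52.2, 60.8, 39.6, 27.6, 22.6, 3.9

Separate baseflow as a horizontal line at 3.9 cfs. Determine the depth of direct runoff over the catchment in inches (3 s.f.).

d ≈ 0.329 in

Direct runoff: 0.0, 11.0, 27.1, 61.2, 48.3, 56.9, 35.7, 23.7, 18.7, 0.0 cfs; ΣQ_DR = 282.6 cfs.
V = ΣQ_DR · Δt = 282.6 × 3600 s = 1.017 × 10^6 ft³.
Over A = 1.33 mi², depth = V / A = 0.329 in.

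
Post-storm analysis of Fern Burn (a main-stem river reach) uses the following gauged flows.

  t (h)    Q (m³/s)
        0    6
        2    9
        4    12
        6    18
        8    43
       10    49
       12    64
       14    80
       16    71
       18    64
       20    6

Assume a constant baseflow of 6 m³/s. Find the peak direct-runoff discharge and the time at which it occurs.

Q_p = 74.0 m³/s at t = 14 h

Subtracting baseflow gives direct-runoff ordinates: 0.0, 3.0, 6.0, 12.0, 37.0, 43.0, 58.0, 74.0, 65.0, 58.0, 0.0 m³/s.
The maximum is 74.0 m³/s, occurring at the reading for t = 14 h.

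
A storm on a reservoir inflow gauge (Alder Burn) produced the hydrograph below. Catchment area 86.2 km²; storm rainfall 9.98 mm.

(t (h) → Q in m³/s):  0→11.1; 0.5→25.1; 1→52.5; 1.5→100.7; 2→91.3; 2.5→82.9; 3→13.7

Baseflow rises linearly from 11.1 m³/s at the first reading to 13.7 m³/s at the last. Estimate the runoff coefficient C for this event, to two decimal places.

C ≈ 0.61

ΣQ_DR = 290.5 m³/s; V = ΣQ_DR·Δt = 5.229 × 10^5 m³.
Runoff depth d = V / A = 6.066 mm.
C = d / P = 6.066 / 9.98 = 0.61.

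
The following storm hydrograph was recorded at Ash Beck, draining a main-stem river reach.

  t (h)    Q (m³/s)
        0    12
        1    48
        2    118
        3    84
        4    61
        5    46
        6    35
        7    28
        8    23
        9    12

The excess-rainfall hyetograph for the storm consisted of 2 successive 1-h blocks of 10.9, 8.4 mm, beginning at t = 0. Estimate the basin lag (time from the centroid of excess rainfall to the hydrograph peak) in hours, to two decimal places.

t_L ≈ 1.06 h

Centroid of excess rainfall: t_c = Σ P_i·t̄_i / ΣP_i = 0.9352 h (block centres at 0.5, 1.5 h).
Hydrograph peak occurs at t = 2 h, so basin lag t_L = 2 − 0.9352 = 1.06 h.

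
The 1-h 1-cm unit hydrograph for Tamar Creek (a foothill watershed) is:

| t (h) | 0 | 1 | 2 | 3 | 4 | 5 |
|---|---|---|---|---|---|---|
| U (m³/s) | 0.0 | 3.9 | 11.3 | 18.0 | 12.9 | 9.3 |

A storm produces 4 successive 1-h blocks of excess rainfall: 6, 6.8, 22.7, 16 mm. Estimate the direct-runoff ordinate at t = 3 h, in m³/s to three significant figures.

By discrete convolution, Q_j = Σ (P_i / 10 mm) · U_{j−i}.
At t = 3 h (j=3): Q = (6/10)·18.0 + (6.8/10)·11.3 + (22.7/10)·3.9 + (16/10)·0.0 = 27.3 m³/s.

Q ≈ 27.3 m³/s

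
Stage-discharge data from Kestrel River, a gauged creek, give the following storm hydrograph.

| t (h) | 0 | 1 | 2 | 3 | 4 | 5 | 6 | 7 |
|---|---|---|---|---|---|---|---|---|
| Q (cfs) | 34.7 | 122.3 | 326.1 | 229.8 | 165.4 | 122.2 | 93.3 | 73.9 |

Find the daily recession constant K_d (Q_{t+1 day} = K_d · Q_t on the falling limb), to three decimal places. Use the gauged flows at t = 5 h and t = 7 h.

K_d ≈ 0.002

Between t = 5 h and t = 7 h the flow falls from 122.2 to 73.9 cfs over 2×1 h = 2 h.
Per-interval ratio K = (73.9/122.2)^(1/2) = 0.7777; K_d = K^(24/1) = 0.002.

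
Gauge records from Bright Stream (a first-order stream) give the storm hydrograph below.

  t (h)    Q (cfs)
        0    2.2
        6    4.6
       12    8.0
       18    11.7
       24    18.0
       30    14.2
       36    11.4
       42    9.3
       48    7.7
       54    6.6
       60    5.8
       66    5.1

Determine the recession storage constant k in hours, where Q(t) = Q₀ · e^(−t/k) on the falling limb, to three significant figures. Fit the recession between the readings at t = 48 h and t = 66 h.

k ≈ 43.7 h

On the falling limb, Q drops from 7.7 to 5.1 cfs between t = 48 h and t = 66 h (Δt = 18 h).
k = −Δt / ln(Q₂/Q₁) = −18 / ln(5.1/7.7) = 43.7 h.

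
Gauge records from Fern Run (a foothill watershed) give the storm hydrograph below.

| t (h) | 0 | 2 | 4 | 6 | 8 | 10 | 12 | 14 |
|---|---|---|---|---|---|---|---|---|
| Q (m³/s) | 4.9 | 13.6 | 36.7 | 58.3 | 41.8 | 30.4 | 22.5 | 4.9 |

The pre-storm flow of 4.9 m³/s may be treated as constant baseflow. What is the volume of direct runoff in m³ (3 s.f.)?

V ≈ 1.25 × 10^6 m³

Direct-runoff ordinates (Q − Q_b): 0.0, 8.7, 31.8, 53.4, 36.9, 25.5, 17.6, 0.0 m³/s.
ΣQ_DR = 173.9 m³/s.
With Δt = 2 h = 7200 s, V = ΣQ_DR · Δt = 173.9 × 7200 = 1.25 × 10^6 m³.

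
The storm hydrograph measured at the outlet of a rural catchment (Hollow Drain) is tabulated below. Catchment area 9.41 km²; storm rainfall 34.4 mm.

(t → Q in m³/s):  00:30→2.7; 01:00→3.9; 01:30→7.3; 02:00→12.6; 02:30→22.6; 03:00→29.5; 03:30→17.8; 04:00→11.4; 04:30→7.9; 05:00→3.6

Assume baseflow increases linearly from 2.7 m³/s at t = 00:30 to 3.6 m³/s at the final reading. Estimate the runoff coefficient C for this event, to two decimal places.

ΣQ_DR = 87.80 m³/s; V = ΣQ_DR·Δt = 1.580 × 10^5 m³.
Runoff depth d = V / A = 16.79 mm.
C = d / P = 16.79 / 34.4 = 0.49.

C ≈ 0.49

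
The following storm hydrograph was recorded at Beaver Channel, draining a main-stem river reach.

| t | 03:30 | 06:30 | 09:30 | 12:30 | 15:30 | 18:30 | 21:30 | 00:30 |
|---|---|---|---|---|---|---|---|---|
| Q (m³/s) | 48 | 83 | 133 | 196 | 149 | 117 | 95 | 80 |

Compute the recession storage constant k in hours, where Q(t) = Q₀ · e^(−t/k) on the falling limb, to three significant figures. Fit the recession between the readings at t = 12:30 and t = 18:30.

On the falling limb, Q drops from 196 to 117 m³/s between t = 12:30 and t = 18:30 (Δt = 6 h).
k = −Δt / ln(Q₂/Q₁) = −6 / ln(117/196) = 11.6 h.

k ≈ 11.6 h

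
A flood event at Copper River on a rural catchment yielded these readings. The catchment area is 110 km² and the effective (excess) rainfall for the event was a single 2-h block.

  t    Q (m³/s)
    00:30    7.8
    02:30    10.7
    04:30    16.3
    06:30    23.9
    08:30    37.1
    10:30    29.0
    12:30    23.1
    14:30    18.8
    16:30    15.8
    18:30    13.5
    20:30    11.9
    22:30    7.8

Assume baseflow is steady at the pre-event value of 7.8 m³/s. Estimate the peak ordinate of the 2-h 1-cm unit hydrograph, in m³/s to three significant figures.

Direct runoff: 0.0, 2.9, 8.5, 16.1, 29.3, 21.2, 15.3, 11.0, 8.0, 5.7, 4.1, 0.0 m³/s; ΣQ_DR = 122.1 m³/s, peak = 29.3 m³/s.
Runoff depth d = ΣQ_DR·Δt / A = 122.1 × 7200 / (110 km²) = 7.992 mm.
The 1-cm UH is the DRH scaled by (10 mm)/d, so U_p = 29.3 × 10/7.992 = 36.7 m³/s.

U_p ≈ 36.7 m³/s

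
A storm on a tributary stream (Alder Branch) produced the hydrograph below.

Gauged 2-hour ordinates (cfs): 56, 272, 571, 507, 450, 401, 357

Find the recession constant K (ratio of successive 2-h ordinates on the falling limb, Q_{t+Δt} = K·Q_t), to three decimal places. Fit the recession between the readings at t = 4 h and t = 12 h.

Using the recession-limb readings at t = 4 h and t = 12 h: Q falls from 571 to 357 cfs over 4 intervals.
K = (Q₂/Q₁)^(1/4) = (357/571)^(1/4) = 0.889.

K ≈ 0.889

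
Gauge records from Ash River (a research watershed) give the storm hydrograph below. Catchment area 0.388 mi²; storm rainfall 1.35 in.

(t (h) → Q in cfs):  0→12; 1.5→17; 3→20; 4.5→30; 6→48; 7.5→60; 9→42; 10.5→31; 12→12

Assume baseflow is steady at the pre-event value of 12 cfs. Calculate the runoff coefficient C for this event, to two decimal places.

C ≈ 0.73

ΣQ_DR = 164.0 cfs; V = ΣQ_DR·Δt = 8.856 × 10^5 ft³.
Runoff depth d = V / A = 0.9825 in.
C = d / P = 0.9825 / 1.35 = 0.73.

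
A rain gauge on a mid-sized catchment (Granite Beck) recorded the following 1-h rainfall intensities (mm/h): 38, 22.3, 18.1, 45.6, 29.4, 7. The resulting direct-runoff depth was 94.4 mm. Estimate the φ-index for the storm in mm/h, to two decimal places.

Only the 5 blocks with intensity above φ contribute runoff: 38, 22.3, 18.1, 45.6, 29.4 mm/h.
Σ(I−φ)·Δt = d  ⇒  (38+22.3+18.1+45.6+29.4 − 5φ)·1 = 94.4
φ = (153.4 − 94.4/1) / 5 = 11.80 mm/h.

φ ≈ 11.80 mm/h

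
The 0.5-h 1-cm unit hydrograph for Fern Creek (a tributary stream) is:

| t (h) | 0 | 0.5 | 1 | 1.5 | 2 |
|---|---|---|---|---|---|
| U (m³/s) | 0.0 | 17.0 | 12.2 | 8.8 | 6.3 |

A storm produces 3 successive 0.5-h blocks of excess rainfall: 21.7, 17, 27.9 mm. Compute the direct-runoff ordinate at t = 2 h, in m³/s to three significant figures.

Q ≈ 62.7 m³/s

By discrete convolution, Q_j = Σ (P_i / 10 mm) · U_{j−i}.
At t = 2 h (j=4): Q = (21.7/10)·6.3 + (17/10)·8.8 + (27.9/10)·12.2 = 62.7 m³/s.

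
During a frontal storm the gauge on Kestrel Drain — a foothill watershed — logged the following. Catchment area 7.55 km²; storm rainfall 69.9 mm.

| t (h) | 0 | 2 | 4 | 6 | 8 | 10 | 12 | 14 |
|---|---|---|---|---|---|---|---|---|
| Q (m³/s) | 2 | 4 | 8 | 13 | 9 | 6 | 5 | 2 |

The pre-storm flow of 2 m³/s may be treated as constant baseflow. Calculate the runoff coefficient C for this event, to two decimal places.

C ≈ 0.45

ΣQ_DR = 33.00 m³/s; V = ΣQ_DR·Δt = 2.376 × 10^5 m³.
Runoff depth d = V / A = 31.47 mm.
C = d / P = 31.47 / 69.9 = 0.45.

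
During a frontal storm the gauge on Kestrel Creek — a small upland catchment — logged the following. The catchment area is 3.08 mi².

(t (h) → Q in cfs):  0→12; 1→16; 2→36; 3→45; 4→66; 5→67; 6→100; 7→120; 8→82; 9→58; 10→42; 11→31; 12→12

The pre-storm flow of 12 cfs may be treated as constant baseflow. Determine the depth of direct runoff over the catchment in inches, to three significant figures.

d ≈ 0.267 in

Direct runoff: 0.0, 4.0, 24.0, 33.0, 54.0, 55.0, 88.0, 108.0, 70.0, 46.0, 30.0, 19.0, 0.0 cfs; ΣQ_DR = 531.0 cfs.
V = ΣQ_DR · Δt = 531.0 × 3600 s = 1.912 × 10^6 ft³.
Over A = 3.08 mi², depth = V / A = 0.267 in.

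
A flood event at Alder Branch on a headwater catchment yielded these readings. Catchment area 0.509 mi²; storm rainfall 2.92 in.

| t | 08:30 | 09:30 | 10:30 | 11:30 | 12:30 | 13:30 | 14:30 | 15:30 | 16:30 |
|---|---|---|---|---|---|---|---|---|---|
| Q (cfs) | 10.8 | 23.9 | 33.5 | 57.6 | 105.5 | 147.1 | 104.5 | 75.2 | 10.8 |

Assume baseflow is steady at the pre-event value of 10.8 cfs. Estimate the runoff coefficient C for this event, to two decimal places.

C ≈ 0.49

ΣQ_DR = 471.7 cfs; V = ΣQ_DR·Δt = 1.698 × 10^6 ft³.
Runoff depth d = V / A = 1.436 in.
C = d / P = 1.436 / 2.92 = 0.49.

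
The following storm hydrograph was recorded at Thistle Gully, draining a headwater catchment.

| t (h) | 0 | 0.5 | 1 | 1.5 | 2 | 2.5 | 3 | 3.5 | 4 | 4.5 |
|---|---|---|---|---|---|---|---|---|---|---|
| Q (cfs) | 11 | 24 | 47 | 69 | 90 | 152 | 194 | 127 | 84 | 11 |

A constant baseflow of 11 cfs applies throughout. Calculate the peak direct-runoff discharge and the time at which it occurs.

Q_p = 183.0 cfs at t = 3 h

Subtracting baseflow gives direct-runoff ordinates: 0.0, 13.0, 36.0, 58.0, 79.0, 141.0, 183.0, 116.0, 73.0, 0.0 cfs.
The maximum is 183.0 cfs, occurring at the reading for t = 3 h.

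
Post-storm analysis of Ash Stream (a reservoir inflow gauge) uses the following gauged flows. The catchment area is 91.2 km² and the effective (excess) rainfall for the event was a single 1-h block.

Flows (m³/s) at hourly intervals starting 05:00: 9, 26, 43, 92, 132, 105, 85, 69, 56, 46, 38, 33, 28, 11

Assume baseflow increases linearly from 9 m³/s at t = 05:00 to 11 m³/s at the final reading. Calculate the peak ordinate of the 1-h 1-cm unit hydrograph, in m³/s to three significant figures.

U_p ≈ 49.0 m³/s

Direct runoff: 0.00, 16.85, 33.69, 82.54, 122.38, 95.23, 75.08, 58.92, 45.77, 35.62, 27.46, 22.31, 17.15, 0.00 m³/s; ΣQ_DR = 633.0 m³/s, peak = 122.38 m³/s.
Runoff depth d = ΣQ_DR·Δt / A = 633.0 × 3600 / (91.2 km²) = 24.99 mm.
The 1-cm UH is the DRH scaled by (10 mm)/d, so U_p = 122.38 × 10/24.99 = 49.0 m³/s.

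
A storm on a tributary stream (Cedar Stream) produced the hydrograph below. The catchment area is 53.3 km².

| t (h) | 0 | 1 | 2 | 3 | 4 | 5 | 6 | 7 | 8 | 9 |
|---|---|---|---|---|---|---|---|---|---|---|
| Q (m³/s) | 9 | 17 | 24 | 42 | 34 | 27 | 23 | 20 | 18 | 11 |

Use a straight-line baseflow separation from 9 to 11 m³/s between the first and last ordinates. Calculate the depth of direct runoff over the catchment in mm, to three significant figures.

d ≈ 8.44 mm

Direct runoff: 0.00, 7.78, 14.56, 32.33, 24.11, 16.89, 12.67, 9.44, 7.22, 0.00 m³/s; ΣQ_DR = 125.0 m³/s.
V = ΣQ_DR · Δt = 125.0 × 3600 s = 4.500 × 10^5 m³.
Over A = 53.3 km², depth = V / A = 8.44 mm.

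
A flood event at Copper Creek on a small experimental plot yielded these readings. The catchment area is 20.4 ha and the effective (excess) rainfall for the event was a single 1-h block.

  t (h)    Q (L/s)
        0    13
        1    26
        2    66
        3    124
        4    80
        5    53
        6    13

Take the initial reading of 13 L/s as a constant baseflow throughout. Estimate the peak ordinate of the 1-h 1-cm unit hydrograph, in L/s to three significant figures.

U_p ≈ 221 L/s

Direct runoff: 0.0, 13.0, 53.0, 111.0, 67.0, 40.0, 0.0 L/s; ΣQ_DR = 284.0 L/s, peak = 111.0 L/s.
Runoff depth d = ΣQ_DR·Δt / A = 284.0 × 3600 / (20.4 ha) = 5.012 mm.
The 1-cm UH is the DRH scaled by (10 mm)/d, so U_p = 111.0 × 10/5.012 = 221 L/s.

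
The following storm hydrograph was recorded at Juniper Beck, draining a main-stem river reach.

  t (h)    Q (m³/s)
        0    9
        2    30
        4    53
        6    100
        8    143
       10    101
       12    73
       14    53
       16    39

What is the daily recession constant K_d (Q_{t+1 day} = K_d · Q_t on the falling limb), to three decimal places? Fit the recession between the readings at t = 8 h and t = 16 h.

Between t = 8 h and t = 16 h the flow falls from 143 to 39 m³/s over 4×2 h = 8 h.
Per-interval ratio K = (39/143)^(1/4) = 0.7227; K_d = K^(24/2) = 0.020.

K_d ≈ 0.020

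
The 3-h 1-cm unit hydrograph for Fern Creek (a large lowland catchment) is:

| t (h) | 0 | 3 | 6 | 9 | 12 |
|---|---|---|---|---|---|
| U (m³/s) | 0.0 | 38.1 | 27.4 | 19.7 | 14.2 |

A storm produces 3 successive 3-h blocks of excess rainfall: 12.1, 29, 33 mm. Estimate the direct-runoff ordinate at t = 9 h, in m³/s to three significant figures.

By discrete convolution, Q_j = Σ (P_i / 10 mm) · U_{j−i}.
At t = 9 h (j=3): Q = (12.1/10)·19.7 + (29/10)·27.4 + (33/10)·38.1 = 229 m³/s.

Q ≈ 229 m³/s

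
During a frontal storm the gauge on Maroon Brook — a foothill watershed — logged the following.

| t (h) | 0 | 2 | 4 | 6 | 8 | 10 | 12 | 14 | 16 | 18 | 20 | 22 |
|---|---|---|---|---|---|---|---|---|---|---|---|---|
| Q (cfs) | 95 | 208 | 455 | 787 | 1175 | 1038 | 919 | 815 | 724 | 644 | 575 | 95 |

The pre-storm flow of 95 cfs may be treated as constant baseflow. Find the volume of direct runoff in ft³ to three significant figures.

Direct-runoff ordinates (Q − Q_b): 0.0, 113.0, 360.0, 692.0, 1080.0, 943.0, 824.0, 720.0, 629.0, 549.0, 480.0, 0.0 cfs.
ΣQ_DR = 6390 cfs.
With Δt = 2 h = 7200 s, V = ΣQ_DR · Δt = 6390 × 7200 = 4.60 × 10^7 ft³.

V ≈ 4.60 × 10^7 ft³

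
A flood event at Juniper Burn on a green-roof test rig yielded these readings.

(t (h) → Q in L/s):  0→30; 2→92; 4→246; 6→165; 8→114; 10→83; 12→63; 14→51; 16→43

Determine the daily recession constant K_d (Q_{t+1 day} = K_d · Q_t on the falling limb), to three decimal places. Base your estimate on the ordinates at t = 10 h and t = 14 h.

Between t = 10 h and t = 14 h the flow falls from 83 to 51 L/s over 2×2 h = 4 h.
Per-interval ratio K = (51/83)^(1/2) = 0.7839; K_d = K^(24/2) = 0.054.

K_d ≈ 0.054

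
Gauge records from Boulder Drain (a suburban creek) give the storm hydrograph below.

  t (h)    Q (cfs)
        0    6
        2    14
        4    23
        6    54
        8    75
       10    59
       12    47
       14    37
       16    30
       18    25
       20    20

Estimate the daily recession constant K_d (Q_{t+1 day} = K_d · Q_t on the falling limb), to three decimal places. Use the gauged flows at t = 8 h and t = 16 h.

K_d ≈ 0.064

Between t = 8 h and t = 16 h the flow falls from 75 to 30 cfs over 4×2 h = 8 h.
Per-interval ratio K = (30/75)^(1/4) = 0.7953; K_d = K^(24/2) = 0.064.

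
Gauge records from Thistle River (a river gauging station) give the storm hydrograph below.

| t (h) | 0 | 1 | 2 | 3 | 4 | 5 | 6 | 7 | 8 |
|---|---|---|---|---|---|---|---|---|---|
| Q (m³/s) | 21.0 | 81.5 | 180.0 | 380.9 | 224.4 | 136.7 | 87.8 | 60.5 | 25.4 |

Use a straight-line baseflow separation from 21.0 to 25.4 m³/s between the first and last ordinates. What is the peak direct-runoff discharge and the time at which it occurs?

Subtracting baseflow gives direct-runoff ordinates: 0.00, 59.95, 157.90, 358.25, 201.20, 112.95, 63.50, 35.65, 0.00 m³/s.
The maximum is 358.25 m³/s, occurring at the reading for t = 3 h.

Q_p = 358.25 m³/s at t = 3 h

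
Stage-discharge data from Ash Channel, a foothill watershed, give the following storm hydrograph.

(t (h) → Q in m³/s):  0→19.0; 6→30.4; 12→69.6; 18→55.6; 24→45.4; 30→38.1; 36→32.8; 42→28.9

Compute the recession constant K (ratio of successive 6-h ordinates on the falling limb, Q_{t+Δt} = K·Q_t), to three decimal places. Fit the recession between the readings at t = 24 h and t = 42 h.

K ≈ 0.860

Using the recession-limb readings at t = 24 h and t = 42 h: Q falls from 45.4 to 28.9 m³/s over 3 intervals.
K = (Q₂/Q₁)^(1/3) = (28.9/45.4)^(1/3) = 0.860.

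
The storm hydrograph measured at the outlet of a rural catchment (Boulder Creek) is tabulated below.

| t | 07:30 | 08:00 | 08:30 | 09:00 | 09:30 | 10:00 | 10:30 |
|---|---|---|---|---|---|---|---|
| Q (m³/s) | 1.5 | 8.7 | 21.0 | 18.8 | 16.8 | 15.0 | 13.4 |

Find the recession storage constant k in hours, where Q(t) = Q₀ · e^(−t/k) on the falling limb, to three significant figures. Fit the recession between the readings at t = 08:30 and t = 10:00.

On the falling limb, Q drops from 21.0 to 15.0 m³/s between t = 08:30 and t = 10:00 (Δt = 1.5 h).
k = −Δt / ln(Q₂/Q₁) = −1.5 / ln(15.0/21.0) = 4.46 h.

k ≈ 4.46 h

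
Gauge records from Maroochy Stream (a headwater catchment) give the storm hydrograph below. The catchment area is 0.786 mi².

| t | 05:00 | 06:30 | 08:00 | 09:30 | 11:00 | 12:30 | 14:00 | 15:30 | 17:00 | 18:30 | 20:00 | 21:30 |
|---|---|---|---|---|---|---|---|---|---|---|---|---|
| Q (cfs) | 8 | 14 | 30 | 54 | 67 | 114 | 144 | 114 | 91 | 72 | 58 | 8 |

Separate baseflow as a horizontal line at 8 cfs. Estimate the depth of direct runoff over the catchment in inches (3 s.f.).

d ≈ 2.00 in

Direct runoff: 0.0, 6.0, 22.0, 46.0, 59.0, 106.0, 136.0, 106.0, 83.0, 64.0, 50.0, 0.0 cfs; ΣQ_DR = 678.0 cfs.
V = ΣQ_DR · Δt = 678.0 × 5400 s = 3.661 × 10^6 ft³.
Over A = 0.786 mi², depth = V / A = 2.00 in.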